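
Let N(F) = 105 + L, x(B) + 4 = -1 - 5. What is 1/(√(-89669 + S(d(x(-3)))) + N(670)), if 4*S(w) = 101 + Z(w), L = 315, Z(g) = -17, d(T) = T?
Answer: 105/66512 - I*√5603/66512 ≈ 0.0015787 - 0.0011254*I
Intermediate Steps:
x(B) = -10 (x(B) = -4 + (-1 - 5) = -4 - 6 = -10)
S(w) = 21 (S(w) = (101 - 17)/4 = (¼)*84 = 21)
N(F) = 420 (N(F) = 105 + 315 = 420)
1/(√(-89669 + S(d(x(-3)))) + N(670)) = 1/(√(-89669 + 21) + 420) = 1/(√(-89648) + 420) = 1/(4*I*√5603 + 420) = 1/(420 + 4*I*√5603)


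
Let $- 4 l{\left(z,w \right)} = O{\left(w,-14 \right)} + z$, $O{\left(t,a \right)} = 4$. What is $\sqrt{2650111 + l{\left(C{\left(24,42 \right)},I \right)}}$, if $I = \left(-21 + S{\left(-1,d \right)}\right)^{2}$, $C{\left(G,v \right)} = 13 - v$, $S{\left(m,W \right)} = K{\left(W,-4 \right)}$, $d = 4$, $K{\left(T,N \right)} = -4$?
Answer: $\frac{\sqrt{10600469}}{2} \approx 1627.9$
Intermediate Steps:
$S{\left(m,W \right)} = -4$
$I = 625$ ($I = \left(-21 - 4\right)^{2} = \left(-25\right)^{2} = 625$)
$l{\left(z,w \right)} = -1 - \frac{z}{4}$ ($l{\left(z,w \right)} = - \frac{4 + z}{4} = -1 - \frac{z}{4}$)
$\sqrt{2650111 + l{\left(C{\left(24,42 \right)},I \right)}} = \sqrt{2650111 - \left(1 + \frac{13 - 42}{4}\right)} = \sqrt{2650111 - - \frac{25}{4}} = \sqrt{2650111 + \left(-1 + \frac{29}{4}\right)} = \sqrt{2650111 + \frac{25}{4}} = \sqrt{\frac{10600469}{4}} = \frac{\sqrt{10600469}}{2}$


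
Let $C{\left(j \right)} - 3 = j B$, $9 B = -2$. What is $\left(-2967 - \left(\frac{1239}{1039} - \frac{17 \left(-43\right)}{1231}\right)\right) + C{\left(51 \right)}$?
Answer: $- \frac{11423288488}{3837027} \approx -2977.1$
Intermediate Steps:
$B = - \frac{2}{9}$ ($B = \frac{1}{9} \left(-2\right) = - \frac{2}{9} \approx -0.22222$)
$C{\left(j \right)} = 3 - \frac{2 j}{9}$ ($C{\left(j \right)} = 3 + j \left(- \frac{2}{9}\right) = 3 - \frac{2 j}{9}$)
$\left(-2967 - \left(\frac{1239}{1039} - \frac{17 \left(-43\right)}{1231}\right)\right) + C{\left(51 \right)} = \left(-2967 - \left(\frac{1239}{1039} - \frac{17 \left(-43\right)}{1231}\right)\right) + \left(3 - \frac{34}{3}\right) = \left(-2967 - \frac{2284718}{1279009}\right) + \left(3 - \frac{34}{3}\right) = \left(-2967 - \frac{2284718}{1279009}\right) - \frac{25}{3} = - \frac{3797104421}{1279009} - \frac{25}{3} = - \frac{11423288488}{3837027}$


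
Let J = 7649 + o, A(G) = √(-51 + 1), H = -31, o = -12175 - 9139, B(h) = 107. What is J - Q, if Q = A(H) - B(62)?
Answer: -13558 - 5*I*√2 ≈ -13558.0 - 7.0711*I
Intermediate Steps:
o = -21314
A(G) = 5*I*√2 (A(G) = √(-50) = 5*I*√2)
J = -13665 (J = 7649 - 21314 = -13665)
Q = -107 + 5*I*√2 (Q = 5*I*√2 - 1*107 = 5*I*√2 - 107 = -107 + 5*I*√2 ≈ -107.0 + 7.0711*I)
J - Q = -13665 - (-107 + 5*I*√2) = -13665 + (107 - 5*I*√2) = -13558 - 5*I*√2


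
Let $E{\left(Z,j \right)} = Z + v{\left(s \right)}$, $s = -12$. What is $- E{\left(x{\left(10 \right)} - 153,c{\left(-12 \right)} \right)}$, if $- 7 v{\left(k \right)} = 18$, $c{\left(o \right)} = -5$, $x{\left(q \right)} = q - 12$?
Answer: $\frac{1103}{7} \approx 157.57$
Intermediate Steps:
$x{\left(q \right)} = -12 + q$
$v{\left(k \right)} = - \frac{18}{7}$ ($v{\left(k \right)} = \left(- \frac{1}{7}\right) 18 = - \frac{18}{7}$)
$E{\left(Z,j \right)} = - \frac{18}{7} + Z$ ($E{\left(Z,j \right)} = Z - \frac{18}{7} = - \frac{18}{7} + Z$)
$- E{\left(x{\left(10 \right)} - 153,c{\left(-12 \right)} \right)} = - (- \frac{18}{7} + \left(\left(-12 + 10\right) - 153\right)) = - (- \frac{18}{7} - 155) = \left(-1\right) \left(- \frac{1103}{7}\right) = \frac{1103}{7}$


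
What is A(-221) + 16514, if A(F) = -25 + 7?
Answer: 16496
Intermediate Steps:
A(F) = -18
A(-221) + 16514 = -18 + 16514 = 16496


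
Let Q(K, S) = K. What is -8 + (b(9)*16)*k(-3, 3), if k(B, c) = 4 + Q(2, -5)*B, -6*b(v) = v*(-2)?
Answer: -104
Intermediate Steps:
b(v) = v/3 (b(v) = -v*(-2)/6 = -(-1)*v/3 = v/3)
k(B, c) = 4 + 2*B
-8 + (b(9)*16)*k(-3, 3) = -8 + (((⅓)*9)*16)*(4 + 2*(-3)) = -8 + (3*16)*(4 - 6) = -8 + 48*(-2) = -8 - 96 = -104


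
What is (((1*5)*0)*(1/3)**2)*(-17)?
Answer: 0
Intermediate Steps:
(((1*5)*0)*(1/3)**2)*(-17) = ((5*0)*(1/3)**2)*(-17) = (0*(1/9))*(-17) = 0*(-17) = 0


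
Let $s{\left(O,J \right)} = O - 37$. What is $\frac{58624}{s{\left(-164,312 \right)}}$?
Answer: $- \frac{58624}{201} \approx -291.66$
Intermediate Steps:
$s{\left(O,J \right)} = -37 + O$
$\frac{58624}{s{\left(-164,312 \right)}} = \frac{58624}{-37 - 164} = \frac{58624}{-201} = 58624 \left(- \frac{1}{201}\right) = - \frac{58624}{201}$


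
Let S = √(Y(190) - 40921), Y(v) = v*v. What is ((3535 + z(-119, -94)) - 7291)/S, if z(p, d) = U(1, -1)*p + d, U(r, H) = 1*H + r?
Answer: 3850*I*√4821/4821 ≈ 55.449*I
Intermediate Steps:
U(r, H) = H + r
Y(v) = v²
z(p, d) = d (z(p, d) = (-1 + 1)*p + d = 0*p + d = 0 + d = d)
S = I*√4821 (S = √(190² - 40921) = √(36100 - 40921) = √(-4821) = I*√4821 ≈ 69.433*I)
((3535 + z(-119, -94)) - 7291)/S = ((3535 - 94) - 7291)/((I*√4821)) = (3441 - 7291)*(-I*√4821/4821) = -(-3850)*I*√4821/4821 = 3850*I*√4821/4821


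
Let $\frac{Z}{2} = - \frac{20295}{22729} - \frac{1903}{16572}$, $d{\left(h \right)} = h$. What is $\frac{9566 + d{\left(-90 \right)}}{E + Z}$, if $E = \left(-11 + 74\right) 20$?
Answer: $\frac{1784638713144}{236919360413} \approx 7.5327$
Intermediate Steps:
$E = 1260$ ($E = 63 \cdot 20 = 1260$)
$Z = - \frac{379582027}{188332494}$ ($Z = 2 \left(- \frac{20295}{22729} - \frac{1903}{16572}\right) = 2 \left(- \frac{379582027}{376664988}\right) = - \frac{379582027}{188332494} \approx -2.0155$)
$\frac{9566 + d{\left(-90 \right)}}{E + Z} = \frac{9566 - 90}{1260 - \frac{379582027}{188332494}} = \frac{9476}{\frac{236919360413}{188332494}} = 9476 \cdot \frac{188332494}{236919360413} = \frac{1784638713144}{236919360413}$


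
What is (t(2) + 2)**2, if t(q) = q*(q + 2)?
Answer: 100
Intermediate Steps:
t(q) = q*(2 + q)
(t(2) + 2)**2 = (2*(2 + 2) + 2)**2 = (2*4 + 2)**2 = (8 + 2)**2 = 10**2 = 100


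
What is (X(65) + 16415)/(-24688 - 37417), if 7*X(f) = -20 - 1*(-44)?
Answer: -114929/434735 ≈ -0.26437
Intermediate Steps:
X(f) = 24/7 (X(f) = (-20 - 1*(-44))/7 = (-20 + 44)/7 = (1/7)*24 = 24/7)
(X(65) + 16415)/(-24688 - 37417) = (24/7 + 16415)/(-24688 - 37417) = (114929/7)/(-62105) = (114929/7)*(-1/62105) = -114929/434735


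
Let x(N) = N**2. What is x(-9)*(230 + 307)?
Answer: 43497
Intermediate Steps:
x(-9)*(230 + 307) = (-9)**2*(230 + 307) = 81*537 = 43497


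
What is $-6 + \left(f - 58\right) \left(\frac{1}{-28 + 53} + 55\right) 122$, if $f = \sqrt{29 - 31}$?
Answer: $- \frac{9736726}{25} + \frac{167872 i \sqrt{2}}{25} \approx -3.8947 \cdot 10^{5} + 9496.3 i$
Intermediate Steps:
$f = i \sqrt{2}$ ($f = \sqrt{-2} = i \sqrt{2} \approx 1.4142 i$)
$-6 + \left(f - 58\right) \left(\frac{1}{-28 + 53} + 55\right) 122 = -6 + \left(i \sqrt{2} - 58\right) \left(\frac{1}{-28 + 53} + 55\right) 122 = -6 + \left(-58 + i \sqrt{2}\right) \left(\frac{1}{25} + 55\right) 122 = -6 + \left(-58 + i \sqrt{2}\right) \frac{1376}{25} \cdot 122 = -6 + \left(- \frac{79808}{25} + \frac{1376 i \sqrt{2}}{25}\right) 122 = -6 - \left(\frac{9736576}{25} - \frac{167872 i \sqrt{2}}{25}\right) = - \frac{9736726}{25} + \frac{167872 i \sqrt{2}}{25}$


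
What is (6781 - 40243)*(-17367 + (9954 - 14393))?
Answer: 729672372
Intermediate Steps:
(6781 - 40243)*(-17367 + (9954 - 14393)) = -33462*(-17367 - 4439) = -33462*(-21806) = 729672372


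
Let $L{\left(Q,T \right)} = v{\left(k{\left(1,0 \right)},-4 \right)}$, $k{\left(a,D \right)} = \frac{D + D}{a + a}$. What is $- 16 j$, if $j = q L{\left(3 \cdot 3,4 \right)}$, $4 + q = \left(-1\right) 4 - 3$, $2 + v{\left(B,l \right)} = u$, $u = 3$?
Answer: $176$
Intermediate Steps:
$k{\left(a,D \right)} = \frac{D}{a}$ ($k{\left(a,D \right)} = \frac{2 D}{2 a} = 2 D \frac{1}{2 a} = \frac{D}{a}$)
$v{\left(B,l \right)} = 1$ ($v{\left(B,l \right)} = -2 + 3 = 1$)
$L{\left(Q,T \right)} = 1$
$q = -11$ ($q = -4 - 7 = -11$)
$j = -11$ ($j = \left(-11\right) 1 = -11$)
$- 16 j = \left(-16\right) \left(-11\right) = 176$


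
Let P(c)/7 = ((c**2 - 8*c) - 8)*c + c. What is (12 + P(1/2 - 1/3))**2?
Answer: 249001/46656 ≈ 5.3370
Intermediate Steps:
P(c) = 7*c + 7*c*(-8 + c**2 - 8*c) (P(c) = 7*(((c**2 - 8*c) - 8)*c + c) = 7*((-8 + c**2 - 8*c)*c + c) = 7*(c*(-8 + c**2 - 8*c) + c) = 7*(c + c*(-8 + c**2 - 8*c)) = 7*c + 7*c*(-8 + c**2 - 8*c))
(12 + P(1/2 - 1/3))**2 = (12 + 7*(1/2 - 1/3)*(-7 + (1/2 - 1/3)**2 - 8*(1/2 - 1/3)))**2 = (12 + 7*(1/6)*(-7 + (1/6)**2 - 8*1/6))**2 = (12 + 7*(1/6)*(-7 + 1/36 - 4/3))**2 = (12 + 7*(1/6)*(-299/36))**2 = (12 - 2093/216)**2 = (499/216)**2 = 249001/46656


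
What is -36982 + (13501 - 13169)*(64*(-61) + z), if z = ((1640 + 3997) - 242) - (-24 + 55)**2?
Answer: 138978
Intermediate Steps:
z = 4434 (z = (5637 - 242) - 1*31**2 = 5395 - 1*961 = 5395 - 961 = 4434)
-36982 + (13501 - 13169)*(64*(-61) + z) = -36982 + (13501 - 13169)*(64*(-61) + 4434) = -36982 + 332*(-3904 + 4434) = -36982 + 332*530 = -36982 + 175960 = 138978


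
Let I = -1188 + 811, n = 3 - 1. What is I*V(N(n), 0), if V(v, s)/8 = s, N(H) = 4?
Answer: 0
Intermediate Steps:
n = 2
V(v, s) = 8*s
I = -377
I*V(N(n), 0) = -3016*0 = -377*0 = 0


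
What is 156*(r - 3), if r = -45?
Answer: -7488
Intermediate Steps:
156*(r - 3) = 156*(-45 - 3) = 156*(-48) = -7488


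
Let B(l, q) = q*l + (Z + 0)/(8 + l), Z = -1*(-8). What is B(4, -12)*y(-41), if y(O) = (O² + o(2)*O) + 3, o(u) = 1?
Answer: -233306/3 ≈ -77769.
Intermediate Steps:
Z = 8
B(l, q) = 8/(8 + l) + l*q (B(l, q) = q*l + (8 + 0)/(8 + l) = l*q + 8/(8 + l) = 8/(8 + l) + l*q)
y(O) = 3 + O + O² (y(O) = (O² + 1*O) + 3 = (O² + O) + 3 = (O + O²) + 3 = 3 + O + O²)
B(4, -12)*y(-41) = ((8 - 12*4² + 8*4*(-12))/(8 + 4))*(3 - 41 + (-41)²) = ((8 - 12*16 - 384)/12)*(3 - 41 + 1681) = ((8 - 192 - 384)/12)*1643 = ((1/12)*(-568))*1643 = -142/3*1643 = -233306/3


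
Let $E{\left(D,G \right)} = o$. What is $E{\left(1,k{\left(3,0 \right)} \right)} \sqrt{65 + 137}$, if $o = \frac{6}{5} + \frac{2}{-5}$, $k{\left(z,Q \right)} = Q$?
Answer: $\frac{4 \sqrt{202}}{5} \approx 11.37$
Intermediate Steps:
$o = \frac{4}{5}$ ($o = 6 \cdot \frac{1}{5} + 2 \left(- \frac{1}{5}\right) = \frac{6}{5} - \frac{2}{5} = \frac{4}{5} \approx 0.8$)
$E{\left(D,G \right)} = \frac{4}{5}$
$E{\left(1,k{\left(3,0 \right)} \right)} \sqrt{65 + 137} = \frac{4 \sqrt{65 + 137}}{5} = \frac{4 \sqrt{202}}{5}$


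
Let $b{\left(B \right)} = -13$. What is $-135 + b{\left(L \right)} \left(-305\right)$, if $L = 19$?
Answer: $3830$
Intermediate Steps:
$-135 + b{\left(L \right)} \left(-305\right) = -135 - -3965 = -135 + 3965 = 3830$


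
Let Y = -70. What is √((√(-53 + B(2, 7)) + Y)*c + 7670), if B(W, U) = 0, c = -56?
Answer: √(11590 - 56*I*√53) ≈ 107.67 - 1.893*I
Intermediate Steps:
√((√(-53 + B(2, 7)) + Y)*c + 7670) = √((√(-53 + 0) - 70)*(-56) + 7670) = √((√(-53) - 70)*(-56) + 7670) = √((I*√53 - 70)*(-56) + 7670) = √((-70 + I*√53)*(-56) + 7670) = √((3920 - 56*I*√53) + 7670) = √(11590 - 56*I*√53)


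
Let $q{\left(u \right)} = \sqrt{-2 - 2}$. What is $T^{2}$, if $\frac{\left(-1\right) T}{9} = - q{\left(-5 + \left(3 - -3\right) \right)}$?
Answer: $-324$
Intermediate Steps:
$q{\left(u \right)} = 2 i$ ($q{\left(u \right)} = \sqrt{-4} = 2 i$)
$T = 18 i$ ($T = - 9 \left(- 2 i\right) = 18 i \approx 18.0 i$)
$T^{2} = \left(18 i\right)^{2} = -324$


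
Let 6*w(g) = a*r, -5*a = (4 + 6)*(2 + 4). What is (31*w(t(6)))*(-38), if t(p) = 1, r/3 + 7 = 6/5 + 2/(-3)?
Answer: -228532/5 ≈ -45706.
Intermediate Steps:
r = -97/5 (r = -21 + 3*(6/5 + 2/(-3)) = -21 + 3*(6*(1/5) + 2*(-1/3)) = -21 + 3*(6/5 - 2/3) = -21 + 3*(8/15) = -21 + 8/5 = -97/5 ≈ -19.400)
a = -12 (a = -(4 + 6)*(2 + 4)/5 = -2*6 = -1/5*60 = -12)
w(g) = 194/5 (w(g) = (-12*(-97/5))/6 = (1/6)*(1164/5) = 194/5)
(31*w(t(6)))*(-38) = (31*(194/5))*(-38) = (6014/5)*(-38) = -228532/5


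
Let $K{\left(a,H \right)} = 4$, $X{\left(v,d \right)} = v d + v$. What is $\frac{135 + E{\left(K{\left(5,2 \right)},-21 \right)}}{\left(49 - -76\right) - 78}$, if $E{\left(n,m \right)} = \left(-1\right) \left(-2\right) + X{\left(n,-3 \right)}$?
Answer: $\frac{129}{47} \approx 2.7447$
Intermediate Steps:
$X{\left(v,d \right)} = v + d v$ ($X{\left(v,d \right)} = d v + v = v + d v$)
$E{\left(n,m \right)} = 2 - 2 n$ ($E{\left(n,m \right)} = \left(-1\right) \left(-2\right) + n \left(1 - 3\right) = 2 + n \left(-2\right) = 2 - 2 n$)
$\frac{135 + E{\left(K{\left(5,2 \right)},-21 \right)}}{\left(49 - -76\right) - 78} = \frac{135 + \left(2 - 8\right)}{\left(49 - -76\right) - 78} = \frac{135 + \left(2 - 8\right)}{\left(49 + 76\right) - 78} = \frac{135 - 6}{125 - 78} = \frac{129}{47}$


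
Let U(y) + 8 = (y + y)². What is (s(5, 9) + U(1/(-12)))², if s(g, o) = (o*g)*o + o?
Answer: 213656689/1296 ≈ 1.6486e+5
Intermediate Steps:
U(y) = -8 + 4*y² (U(y) = -8 + (y + y)² = -8 + (2*y)² = -8 + 4*y²)
s(g, o) = o + g*o² (s(g, o) = (g*o)*o + o = g*o² + o = o + g*o²)
(s(5, 9) + U(1/(-12)))² = (9*(1 + 5*9) + (-8 + 4*(1/(-12))²))² = (9*(1 + 45) + (-8 + 4*(-1/12)²))² = (9*46 + (-8 + 4*(1/144)))² = (414 + (-8 + 1/36))² = (414 - 287/36)² = (14617/36)² = 213656689/1296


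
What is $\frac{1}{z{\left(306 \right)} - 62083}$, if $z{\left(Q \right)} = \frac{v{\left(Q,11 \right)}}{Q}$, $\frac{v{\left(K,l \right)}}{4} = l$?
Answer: $- \frac{153}{9498677} \approx -1.6108 \cdot 10^{-5}$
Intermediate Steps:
$v{\left(K,l \right)} = 4 l$
$z{\left(Q \right)} = \frac{44}{Q}$ ($z{\left(Q \right)} = \frac{4 \cdot 11}{Q} = \frac{44}{Q}$)
$\frac{1}{z{\left(306 \right)} - 62083} = \frac{1}{\frac{44}{306} - 62083} = \frac{1}{44 \cdot \frac{1}{306} - 62083} = \frac{1}{\frac{22}{153} - 62083} = \frac{1}{- \frac{9498677}{153}} = - \frac{153}{9498677}$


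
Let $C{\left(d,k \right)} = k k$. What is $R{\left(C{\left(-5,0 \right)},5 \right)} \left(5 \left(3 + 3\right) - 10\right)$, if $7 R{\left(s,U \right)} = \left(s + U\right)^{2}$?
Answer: $\frac{500}{7} \approx 71.429$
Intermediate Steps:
$C{\left(d,k \right)} = k^{2}$
$R{\left(s,U \right)} = \frac{\left(U + s\right)^{2}}{7}$ ($R{\left(s,U \right)} = \frac{\left(s + U\right)^{2}}{7} = \frac{\left(U + s\right)^{2}}{7}$)
$R{\left(C{\left(-5,0 \right)},5 \right)} \left(5 \left(3 + 3\right) - 10\right) = \frac{\left(5 + 0^{2}\right)^{2}}{7} \left(5 \left(3 + 3\right) - 10\right) = \frac{\left(5 + 0\right)^{2}}{7} \left(5 \cdot 6 - 10\right) = \frac{5^{2}}{7} \left(30 - 10\right) = \frac{1}{7} \cdot 25 \cdot 20 = \frac{25}{7} \cdot 20 = \frac{500}{7}$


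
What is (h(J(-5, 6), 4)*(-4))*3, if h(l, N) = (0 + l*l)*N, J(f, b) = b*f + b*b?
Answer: -1728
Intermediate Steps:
J(f, b) = b² + b*f (J(f, b) = b*f + b² = b² + b*f)
h(l, N) = N*l² (h(l, N) = (0 + l²)*N = l²*N = N*l²)
(h(J(-5, 6), 4)*(-4))*3 = ((4*(6*(6 - 5))²)*(-4))*3 = ((4*(6*1)²)*(-4))*3 = ((4*6²)*(-4))*3 = ((4*36)*(-4))*3 = (144*(-4))*3 = -576*3 = -1728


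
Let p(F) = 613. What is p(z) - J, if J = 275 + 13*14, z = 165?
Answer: 156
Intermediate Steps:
J = 457 (J = 275 + 182 = 457)
p(z) - J = 613 - 1*457 = 613 - 457 = 156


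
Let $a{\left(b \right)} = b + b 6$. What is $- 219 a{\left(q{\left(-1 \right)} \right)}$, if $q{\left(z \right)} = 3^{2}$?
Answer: $-13797$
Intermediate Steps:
$q{\left(z \right)} = 9$
$a{\left(b \right)} = 7 b$ ($a{\left(b \right)} = b + 6 b = 7 b$)
$- 219 a{\left(q{\left(-1 \right)} \right)} = - 219 \cdot 7 \cdot 9 = \left(-219\right) 63 = -13797$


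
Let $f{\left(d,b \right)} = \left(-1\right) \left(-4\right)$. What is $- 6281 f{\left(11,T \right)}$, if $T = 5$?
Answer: $-25124$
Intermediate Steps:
$f{\left(d,b \right)} = 4$
$- 6281 f{\left(11,T \right)} = \left(-6281\right) 4 = -25124$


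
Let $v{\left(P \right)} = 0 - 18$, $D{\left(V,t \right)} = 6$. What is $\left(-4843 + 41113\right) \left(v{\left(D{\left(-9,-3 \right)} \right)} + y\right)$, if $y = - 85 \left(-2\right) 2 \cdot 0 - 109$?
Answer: $-4606290$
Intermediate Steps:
$v{\left(P \right)} = -18$ ($v{\left(P \right)} = 0 - 18 = -18$)
$y = -109$ ($y = - 85 \left(\left(-4\right) 0\right) - 109 = \left(-85\right) 0 - 109 = 0 - 109 = -109$)
$\left(-4843 + 41113\right) \left(v{\left(D{\left(-9,-3 \right)} \right)} + y\right) = \left(-4843 + 41113\right) \left(-18 - 109\right) = 36270 \left(-127\right) = -4606290$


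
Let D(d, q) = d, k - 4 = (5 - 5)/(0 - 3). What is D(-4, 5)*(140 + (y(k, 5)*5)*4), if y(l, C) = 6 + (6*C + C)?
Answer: -3840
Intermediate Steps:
k = 4 (k = 4 + (5 - 5)/(0 - 3) = 4 + 0/(-3) = 4 + 0*(-1/3) = 4 + 0 = 4)
y(l, C) = 6 + 7*C
D(-4, 5)*(140 + (y(k, 5)*5)*4) = -4*(140 + ((6 + 7*5)*5)*4) = -4*(140 + ((6 + 35)*5)*4) = -4*(140 + (41*5)*4) = -4*(140 + 205*4) = -4*(140 + 820) = -4*960 = -3840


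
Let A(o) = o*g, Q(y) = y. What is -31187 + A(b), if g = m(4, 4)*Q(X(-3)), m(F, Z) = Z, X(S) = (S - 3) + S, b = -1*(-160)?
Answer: -36947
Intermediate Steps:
b = 160
X(S) = -3 + 2*S (X(S) = (-3 + S) + S = -3 + 2*S)
g = -36 (g = 4*(-3 + 2*(-3)) = 4*(-3 - 6) = 4*(-9) = -36)
A(o) = -36*o (A(o) = o*(-36) = -36*o)
-31187 + A(b) = -31187 - 36*160 = -31187 - 5760 = -36947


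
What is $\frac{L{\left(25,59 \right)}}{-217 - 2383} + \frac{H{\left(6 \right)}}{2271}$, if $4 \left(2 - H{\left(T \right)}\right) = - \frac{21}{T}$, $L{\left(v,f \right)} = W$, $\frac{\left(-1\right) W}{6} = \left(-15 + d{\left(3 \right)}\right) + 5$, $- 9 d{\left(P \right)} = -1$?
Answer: $- \frac{127271}{5904600} \approx -0.021555$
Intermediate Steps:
$d{\left(P \right)} = \frac{1}{9}$ ($d{\left(P \right)} = \left(- \frac{1}{9}\right) \left(-1\right) = \frac{1}{9}$)
$W = \frac{178}{3}$ ($W = - 6 \left(\left(-15 + \frac{1}{9}\right) + 5\right) = - 6 \left(- \frac{134}{9} + 5\right) = \left(-6\right) \left(- \frac{89}{9}\right) = \frac{178}{3} \approx 59.333$)
$L{\left(v,f \right)} = \frac{178}{3}$
$H{\left(T \right)} = 2 + \frac{21}{4 T}$ ($H{\left(T \right)} = 2 - \frac{\left(-21\right) \frac{1}{T}}{4} = 2 + \frac{21}{4 T}$)
$\frac{L{\left(25,59 \right)}}{-217 - 2383} + \frac{H{\left(6 \right)}}{2271} = \frac{178}{3 \left(-217 - 2383\right)} + \frac{2 + \frac{21}{4 \cdot 6}}{2271} = \frac{178}{3 \left(-2600\right)} + \left(2 + \frac{21}{4} \cdot \frac{1}{6}\right) \frac{1}{2271} = \frac{178}{3} \left(- \frac{1}{2600}\right) + \left(2 + \frac{7}{8}\right) \frac{1}{2271} = - \frac{89}{3900} + \frac{23}{8} \cdot \frac{1}{2271} = - \frac{89}{3900} + \frac{23}{18168} = - \frac{127271}{5904600}$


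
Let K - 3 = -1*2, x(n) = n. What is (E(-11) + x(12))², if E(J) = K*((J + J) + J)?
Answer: 441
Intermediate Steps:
K = 1 (K = 3 - 1*2 = 3 - 2 = 1)
E(J) = 3*J (E(J) = 1*((J + J) + J) = 1*(2*J + J) = 1*(3*J) = 3*J)
(E(-11) + x(12))² = (3*(-11) + 12)² = (-33 + 12)² = (-21)² = 441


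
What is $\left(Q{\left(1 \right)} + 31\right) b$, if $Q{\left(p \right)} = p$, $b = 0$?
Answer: $0$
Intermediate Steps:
$\left(Q{\left(1 \right)} + 31\right) b = \left(1 + 31\right) 0 = 32 \cdot 0 = 0$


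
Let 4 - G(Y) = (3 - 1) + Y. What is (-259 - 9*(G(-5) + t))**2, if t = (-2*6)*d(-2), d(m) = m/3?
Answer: 155236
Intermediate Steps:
d(m) = m/3 (d(m) = m*(1/3) = m/3)
t = 8 (t = (-2*6)*((1/3)*(-2)) = -12*(-2/3) = 8)
G(Y) = 2 - Y (G(Y) = 4 - ((3 - 1) + Y) = 4 - (2 + Y) = 4 + (-2 - Y) = 2 - Y)
(-259 - 9*(G(-5) + t))**2 = (-259 - 9*((2 - 1*(-5)) + 8))**2 = (-259 - 9*((2 + 5) + 8))**2 = (-259 - 9*(7 + 8))**2 = (-259 - 9*15)**2 = (-259 - 135)**2 = (-394)**2 = 155236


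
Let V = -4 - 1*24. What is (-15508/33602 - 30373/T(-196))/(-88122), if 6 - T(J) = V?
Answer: 170186803/16779427516 ≈ 0.010143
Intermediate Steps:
V = -28 (V = -4 - 24 = -28)
T(J) = 34 (T(J) = 6 - 1*(-28) = 6 + 28 = 34)
(-15508/33602 - 30373/T(-196))/(-88122) = (-15508/33602 - 30373/34)/(-88122) = (-15508*1/33602 - 30373*1/34)*(-1/88122) = (-7754/16801 - 30373/34)*(-1/88122) = -510560409/571234*(-1/88122) = 170186803/16779427516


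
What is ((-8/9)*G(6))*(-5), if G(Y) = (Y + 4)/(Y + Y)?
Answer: 100/27 ≈ 3.7037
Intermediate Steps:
G(Y) = (4 + Y)/(2*Y) (G(Y) = (4 + Y)/((2*Y)) = (4 + Y)*(1/(2*Y)) = (4 + Y)/(2*Y))
((-8/9)*G(6))*(-5) = ((-8/9)*((½)*(4 + 6)/6))*(-5) = ((-8*⅑)*((½)*(⅙)*10))*(-5) = -8/9*⅚*(-5) = -20/27*(-5) = 100/27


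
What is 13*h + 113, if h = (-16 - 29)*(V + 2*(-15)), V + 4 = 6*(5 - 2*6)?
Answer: 44573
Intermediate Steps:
V = -46 (V = -4 + 6*(5 - 2*6) = -4 + 6*(5 - 12) = -4 + 6*(-7) = -4 - 42 = -46)
h = 3420 (h = (-16 - 29)*(-46 + 2*(-15)) = -45*(-46 - 30) = -45*(-76) = 3420)
13*h + 113 = 13*3420 + 113 = 44460 + 113 = 44573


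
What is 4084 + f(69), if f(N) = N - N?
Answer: 4084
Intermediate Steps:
f(N) = 0
4084 + f(69) = 4084 + 0 = 4084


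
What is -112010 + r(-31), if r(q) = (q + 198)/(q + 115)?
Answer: -9408673/84 ≈ -1.1201e+5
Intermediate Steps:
r(q) = (198 + q)/(115 + q)
-112010 + r(-31) = -112010 + (198 - 31)/(115 - 31) = -112010 + 167/84 = -9408673/84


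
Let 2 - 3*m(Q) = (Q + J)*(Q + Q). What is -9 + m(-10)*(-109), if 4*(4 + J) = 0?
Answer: 30275/3 ≈ 10092.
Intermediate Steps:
J = -4 (J = -4 + (¼)*0 = -4 + 0 = -4)
m(Q) = ⅔ - 2*Q*(-4 + Q)/3 (m(Q) = ⅔ - (Q - 4)*(Q + Q)/3 = ⅔ - (-4 + Q)*2*Q/3 = ⅔ - 2*Q*(-4 + Q)/3)
-9 + m(-10)*(-109) = -9 + (⅔ - ⅔*(-10)² + (8/3)*(-10))*(-109) = -9 + (⅔ - ⅔*100 - 80/3)*(-109) = -9 + (⅔ - 200/3 - 80/3)*(-109) = -9 - 278/3*(-109) = -9 + 30302/3 = 30275/3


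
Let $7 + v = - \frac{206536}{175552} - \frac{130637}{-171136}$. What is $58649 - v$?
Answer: $\frac{27534848211461}{469426048} \approx 58656.0$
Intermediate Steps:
$v = - \frac{3479922309}{469426048}$ ($v = -7 - \left(- \frac{130637}{171136} + \frac{25817}{21944}\right) = -7 - \frac{193939973}{469426048} = - \frac{3479922309}{469426048} \approx -7.4131$)
$58649 - v = 58649 - - \frac{3479922309}{469426048} = 58649 + \frac{3479922309}{469426048} = \frac{27534848211461}{469426048}$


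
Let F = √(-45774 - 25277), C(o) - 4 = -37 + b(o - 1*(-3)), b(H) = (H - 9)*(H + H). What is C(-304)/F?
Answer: -186587*I*√71051/71051 ≈ -700.0*I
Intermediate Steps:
b(H) = 2*H*(-9 + H) (b(H) = (-9 + H)*(2*H) = 2*H*(-9 + H))
C(o) = -33 + 2*(-6 + o)*(3 + o) (C(o) = 4 + (-37 + 2*(o - 1*(-3))*(-9 + (o - 1*(-3)))) = 4 + (-37 + 2*(o + 3)*(-9 + (o + 3))) = 4 + (-37 + 2*(3 + o)*(-9 + (3 + o))) = 4 + (-37 + 2*(3 + o)*(-6 + o)) = 4 + (-37 + 2*(-6 + o)*(3 + o)) = -33 + 2*(-6 + o)*(3 + o))
F = I*√71051 (F = √(-71051) = I*√71051 ≈ 266.55*I)
C(-304)/F = (-33 + 2*(-6 - 304)*(3 - 304))/((I*√71051)) = (-33 + 2*(-310)*(-301))*(-I*√71051/71051) = (-33 + 186620)*(-I*√71051/71051) = 186587*(-I*√71051/71051) = -186587*I*√71051/71051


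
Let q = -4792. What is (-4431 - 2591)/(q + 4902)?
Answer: -3511/55 ≈ -63.836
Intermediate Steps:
(-4431 - 2591)/(q + 4902) = (-4431 - 2591)/(-4792 + 4902) = -7022/110 = -7022*1/110 = -3511/55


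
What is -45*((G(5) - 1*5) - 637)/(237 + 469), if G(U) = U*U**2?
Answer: 23265/706 ≈ 32.953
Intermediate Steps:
G(U) = U**3
-45*((G(5) - 1*5) - 637)/(237 + 469) = -45*((5**3 - 1*5) - 637)/(237 + 469) = -45*((125 - 5) - 637)/706 = -45*(120 - 637)/706 = -(-23265)/706 = -45*(-517/706) = 23265/706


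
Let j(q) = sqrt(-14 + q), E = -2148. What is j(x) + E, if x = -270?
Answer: -2148 + 2*I*sqrt(71) ≈ -2148.0 + 16.852*I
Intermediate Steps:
j(x) + E = sqrt(-14 - 270) - 2148 = sqrt(-284) - 2148 = 2*I*sqrt(71) - 2148 = -2148 + 2*I*sqrt(71)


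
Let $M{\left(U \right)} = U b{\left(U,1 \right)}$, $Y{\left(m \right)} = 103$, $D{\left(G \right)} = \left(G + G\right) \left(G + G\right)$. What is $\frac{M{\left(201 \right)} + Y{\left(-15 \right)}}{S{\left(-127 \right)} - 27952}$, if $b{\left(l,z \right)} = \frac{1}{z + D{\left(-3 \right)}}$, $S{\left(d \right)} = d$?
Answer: $- \frac{4012}{1038923} \approx -0.0038617$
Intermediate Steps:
$D{\left(G \right)} = 4 G^{2}$ ($D{\left(G \right)} = 2 G 2 G = 4 G^{2}$)
$b{\left(l,z \right)} = \frac{1}{36 + z}$ ($b{\left(l,z \right)} = \frac{1}{z + 4 \left(-3\right)^{2}} = \frac{1}{z + 4 \cdot 9} = \frac{1}{z + 36} = \frac{1}{36 + z}$)
$M{\left(U \right)} = \frac{U}{37}$ ($M{\left(U \right)} = \frac{U}{36 + 1} = \frac{U}{37}$)
$\frac{M{\left(201 \right)} + Y{\left(-15 \right)}}{S{\left(-127 \right)} - 27952} = \frac{\frac{1}{37} \cdot 201 + 103}{-127 - 27952} = \frac{\frac{201}{37} + 103}{-28079} = \frac{4012}{37} \left(- \frac{1}{28079}\right) = - \frac{4012}{1038923}$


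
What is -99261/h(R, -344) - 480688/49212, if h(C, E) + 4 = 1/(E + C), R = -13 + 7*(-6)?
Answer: 487070110433/19647891 ≈ 24790.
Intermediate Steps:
R = -55 (R = -13 - 42 = -55)
h(C, E) = -4 + 1/(C + E) (h(C, E) = -4 + 1/(E + C) = -4 + 1/(C + E))
-99261/h(R, -344) - 480688/49212 = -99261*(-55 - 344)/(1 - 4*(-55) - 4*(-344)) - 480688/49212 = -99261*(-399/(1 + 220 + 1376)) - 480688*1/49212 = -99261/((-1/399*1597)) - 120172/12303 = -99261/(-1597/399) - 120172/12303 = -99261*(-399/1597) - 120172/12303 = 39605139/1597 - 120172/12303 = 487070110433/19647891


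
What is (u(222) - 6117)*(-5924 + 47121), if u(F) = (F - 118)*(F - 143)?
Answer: 86472503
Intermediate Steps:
u(F) = (-143 + F)*(-118 + F) (u(F) = (-118 + F)*(-143 + F) = (-143 + F)*(-118 + F))
(u(222) - 6117)*(-5924 + 47121) = ((16874 + 222**2 - 261*222) - 6117)*(-5924 + 47121) = ((16874 + 49284 - 57942) - 6117)*41197 = (8216 - 6117)*41197 = 2099*41197 = 86472503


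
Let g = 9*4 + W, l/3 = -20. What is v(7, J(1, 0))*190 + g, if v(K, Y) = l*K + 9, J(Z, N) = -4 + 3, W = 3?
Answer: -78051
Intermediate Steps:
l = -60 (l = 3*(-20) = -60)
g = 39 (g = 9*4 + 3 = 36 + 3 = 39)
J(Z, N) = -1
v(K, Y) = 9 - 60*K (v(K, Y) = -60*K + 9 = 9 - 60*K)
v(7, J(1, 0))*190 + g = (9 - 60*7)*190 + 39 = (9 - 420)*190 + 39 = -411*190 + 39 = -78090 + 39 = -78051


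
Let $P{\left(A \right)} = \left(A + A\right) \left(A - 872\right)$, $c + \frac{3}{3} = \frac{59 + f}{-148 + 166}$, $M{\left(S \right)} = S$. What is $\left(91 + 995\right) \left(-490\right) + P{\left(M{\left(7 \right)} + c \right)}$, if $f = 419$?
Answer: $- \frac{47530570}{81} \approx -5.868 \cdot 10^{5}$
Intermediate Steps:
$c = \frac{230}{9}$ ($c = -1 + \frac{59 + 419}{-148 + 166} = -1 + \frac{478}{18} = -1 + 478 \cdot \frac{1}{18} = -1 + \frac{239}{9} = \frac{230}{9} \approx 25.556$)
$P{\left(A \right)} = 2 A \left(-872 + A\right)$
$\left(91 + 995\right) \left(-490\right) + P{\left(M{\left(7 \right)} + c \right)} = \left(91 + 995\right) \left(-490\right) + 2 \left(7 + \frac{230}{9}\right) \left(-872 + \left(7 + \frac{230}{9}\right)\right) = 1086 \left(-490\right) + 2 \cdot \frac{293}{9} \left(-872 + \frac{293}{9}\right) = -532140 + 2 \cdot \frac{293}{9} \left(- \frac{7555}{9}\right) = -532140 - \frac{4427230}{81} = - \frac{47530570}{81}$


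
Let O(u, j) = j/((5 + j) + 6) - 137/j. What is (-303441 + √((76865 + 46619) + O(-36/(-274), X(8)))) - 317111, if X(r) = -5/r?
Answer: -620552 + √21304773245/415 ≈ -6.2020e+5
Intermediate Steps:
O(u, j) = -137/j + j/(11 + j) (O(u, j) = j/(11 + j) - 137/j = -137/j + j/(11 + j))
(-303441 + √((76865 + 46619) + O(-36/(-274), X(8)))) - 317111 = (-303441 + √((76865 + 46619) + (-1507 + (-5/8)² - (-685)/8)/(((-5/8))*(11 - 5/8)))) - 317111 = (-303441 + √(123484 + (-1507 + (-5*⅛)² - (-685)/8)/(((-5*⅛))*(11 - 5*⅛)))) - 317111 = (-303441 + √(123484 + (-1507 + (-5/8)² - 137*(-5/8))/((-5/8)*(11 - 5/8)))) - 317111 = (-303441 + √(123484 - 8*(-1507 + 25/64 + 685/8)/(5*83/8))) - 317111 = (-303441 + √(123484 - 8/5*8/83*(-90943/64))) - 317111 = (-303441 + √(123484 + 90943/415)) - 317111 = (-303441 + √(51336803/415)) - 317111 = (-303441 + √21304773245/415) - 317111 = -620552 + √21304773245/415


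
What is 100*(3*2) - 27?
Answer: 573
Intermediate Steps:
100*(3*2) - 27 = 100*6 - 27 = 600 - 27 = 573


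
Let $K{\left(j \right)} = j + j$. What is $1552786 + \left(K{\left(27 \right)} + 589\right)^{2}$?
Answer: $1966235$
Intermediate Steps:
$K{\left(j \right)} = 2 j$
$1552786 + \left(K{\left(27 \right)} + 589\right)^{2} = 1552786 + \left(2 \cdot 27 + 589\right)^{2} = 1552786 + \left(54 + 589\right)^{2} = 1552786 + 643^{2} = 1552786 + 413449 = 1966235$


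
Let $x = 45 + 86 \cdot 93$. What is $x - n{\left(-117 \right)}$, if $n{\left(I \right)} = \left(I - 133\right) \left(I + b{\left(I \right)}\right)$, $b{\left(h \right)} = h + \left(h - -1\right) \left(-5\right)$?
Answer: $94543$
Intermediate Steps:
$x = 8043$ ($x = 45 + 7998 = 8043$)
$b{\left(h \right)} = -5 - 4 h$ ($b{\left(h \right)} = h + \left(h + 1\right) \left(-5\right) = h + \left(1 + h\right) \left(-5\right) = h - \left(5 + 5 h\right) = -5 - 4 h$)
$n{\left(I \right)} = \left(-133 + I\right) \left(-5 - 3 I\right)$ ($n{\left(I \right)} = \left(I - 133\right) \left(I - \left(5 + 4 I\right)\right) = \left(-133 + I\right) \left(-5 - 3 I\right)$)
$x - n{\left(-117 \right)} = 8043 - \left(665 - 3 \left(-117\right)^{2} + 394 \left(-117\right)\right) = 8043 - \left(665 - 41067 - 46098\right) = 8043 - -86500 = 8043 + 86500 = 94543$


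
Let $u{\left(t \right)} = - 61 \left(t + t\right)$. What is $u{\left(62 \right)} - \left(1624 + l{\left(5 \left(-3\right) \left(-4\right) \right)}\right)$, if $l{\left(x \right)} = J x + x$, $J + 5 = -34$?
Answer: $-6908$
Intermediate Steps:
$u{\left(t \right)} = - 122 t$ ($u{\left(t \right)} = - 61 \cdot 2 t = - 122 t$)
$J = -39$ ($J = -5 - 34 = -39$)
$l{\left(x \right)} = - 38 x$ ($l{\left(x \right)} = - 39 x + x = - 38 x$)
$u{\left(62 \right)} - \left(1624 + l{\left(5 \left(-3\right) \left(-4\right) \right)}\right) = \left(-122\right) 62 - \left(1624 - 38 \cdot 5 \left(-3\right) \left(-4\right)\right) = -7564 - \left(1624 - 38 \left(\left(-15\right) \left(-4\right)\right)\right) = -7564 - \left(1624 - 2280\right) = -7564 - -656 = -7564 + 656 = -6908$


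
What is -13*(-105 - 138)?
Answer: 3159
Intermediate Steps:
-13*(-105 - 138) = -13*(-243) = 3159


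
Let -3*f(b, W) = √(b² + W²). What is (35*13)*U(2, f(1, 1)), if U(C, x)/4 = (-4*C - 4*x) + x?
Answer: -14560 + 1820*√2 ≈ -11986.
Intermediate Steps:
f(b, W) = -√(W² + b²)/3 (f(b, W) = -√(b² + W²)/3 = -√(W² + b²)/3)
U(C, x) = -16*C - 12*x (U(C, x) = 4*((-4*C - 4*x) + x) = 4*(-4*C - 3*x) = -16*C - 12*x)
(35*13)*U(2, f(1, 1)) = (35*13)*(-16*2 - (-4)*√(1² + 1²)) = 455*(-32 - (-4)*√(1 + 1)) = 455*(-32 - (-4)*√2) = 455*(-32 + 4*√2) = -14560 + 1820*√2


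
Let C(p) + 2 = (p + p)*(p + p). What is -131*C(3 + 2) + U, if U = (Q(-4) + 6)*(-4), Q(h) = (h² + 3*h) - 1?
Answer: -12874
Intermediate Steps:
Q(h) = -1 + h² + 3*h
U = -36 (U = ((-1 + (-4)² + 3*(-4)) + 6)*(-4) = ((-1 + 16 - 12) + 6)*(-4) = (3 + 6)*(-4) = 9*(-4) = -36)
C(p) = -2 + 4*p² (C(p) = -2 + (p + p)*(p + p) = -2 + (2*p)*(2*p) = -2 + 4*p²)
-131*C(3 + 2) + U = -131*(-2 + 4*(3 + 2)²) - 36 = -131*(-2 + 4*5²) - 36 = -131*(-2 + 4*25) - 36 = -131*(-2 + 100) - 36 = -131*98 - 36 = -12838 - 36 = -12874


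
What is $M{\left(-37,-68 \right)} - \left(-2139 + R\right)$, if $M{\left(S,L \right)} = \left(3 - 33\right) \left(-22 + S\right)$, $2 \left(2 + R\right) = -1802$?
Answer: $4812$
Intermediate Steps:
$R = -903$ ($R = -2 + \frac{1}{2} \left(-1802\right) = -2 - 901 = -903$)
$M{\left(S,L \right)} = 660 - 30 S$ ($M{\left(S,L \right)} = - 30 \left(-22 + S\right) = 660 - 30 S$)
$M{\left(-37,-68 \right)} - \left(-2139 + R\right) = \left(660 - -1110\right) - \left(-2139 - 903\right) = \left(660 + 1110\right) - -3042 = 1770 + 3042 = 4812$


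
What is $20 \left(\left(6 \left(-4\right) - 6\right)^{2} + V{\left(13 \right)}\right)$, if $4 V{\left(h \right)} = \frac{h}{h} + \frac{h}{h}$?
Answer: $18010$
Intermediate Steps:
$V{\left(h \right)} = \frac{1}{2}$ ($V{\left(h \right)} = \frac{\frac{h}{h} + \frac{h}{h}}{4} = \frac{1 + 1}{4} = \frac{1}{4} \cdot 2 = \frac{1}{2}$)
$20 \left(\left(6 \left(-4\right) - 6\right)^{2} + V{\left(13 \right)}\right) = 20 \left(\left(6 \left(-4\right) - 6\right)^{2} + \frac{1}{2}\right) = 20 \left(\left(-24 - 6\right)^{2} + \frac{1}{2}\right) = 20 \left(\left(-30\right)^{2} + \frac{1}{2}\right) = 20 \left(900 + \frac{1}{2}\right) = 20 \cdot \frac{1801}{2} = 18010$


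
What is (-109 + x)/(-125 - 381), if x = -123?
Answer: 116/253 ≈ 0.45850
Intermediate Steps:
(-109 + x)/(-125 - 381) = (-109 - 123)/(-125 - 381) = -232/(-506) = -232*(-1/506) = 116/253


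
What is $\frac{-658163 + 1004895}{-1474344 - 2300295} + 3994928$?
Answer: $\frac{15079410684260}{3774639} \approx 3.9949 \cdot 10^{6}$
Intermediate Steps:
$\frac{-658163 + 1004895}{-1474344 - 2300295} + 3994928 = \frac{346732}{-3774639} + 3994928 = 346732 \left(- \frac{1}{3774639}\right) + 3994928 = - \frac{346732}{3774639} + 3994928 = \frac{15079410684260}{3774639}$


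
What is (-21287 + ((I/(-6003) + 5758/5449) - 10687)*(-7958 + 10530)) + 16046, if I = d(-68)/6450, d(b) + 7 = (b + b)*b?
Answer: -2899889954415325349/105490869075 ≈ -2.7489e+7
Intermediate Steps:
d(b) = -7 + 2*b² (d(b) = -7 + (b + b)*b = -7 + (2*b)*b = -7 + 2*b²)
I = 9241/6450 (I = (-7 + 2*(-68)²)/6450 = (-7 + 2*4624)*(1/6450) = (-7 + 9248)*(1/6450) = 9241*(1/6450) = 9241/6450 ≈ 1.4327)
(-21287 + ((I/(-6003) + 5758/5449) - 10687)*(-7958 + 10530)) + 16046 = (-21287 + (((9241/6450)/(-6003) + 5758/5449) - 10687)*(-7958 + 10530)) + 16046 = (-21287 + (((9241/6450)*(-1/6003) + 5758*(1/5449)) - 10687)*2572) + 16046 = (-21287 + ((-9241/38719350 + 5758/5449) - 10687)*2572) + 16046 = (-21287 + (222895663091/210981738150 - 10687)*2572) + 16046 = (-21287 - 2254538939945959/210981738150*2572) + 16046 = (-21287 - 2899337076770503274/105490869075) + 16046 = -2901582660900502799/105490869075 + 16046 = -2899889954415325349/105490869075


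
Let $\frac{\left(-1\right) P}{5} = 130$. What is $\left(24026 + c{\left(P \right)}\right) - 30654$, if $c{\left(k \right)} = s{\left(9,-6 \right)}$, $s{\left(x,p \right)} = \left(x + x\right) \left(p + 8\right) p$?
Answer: $-6844$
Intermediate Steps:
$P = -650$ ($P = \left(-5\right) 130 = -650$)
$s{\left(x,p \right)} = 2 p x \left(8 + p\right)$ ($s{\left(x,p \right)} = 2 x \left(8 + p\right) p = 2 p x \left(8 + p\right)$)
$c{\left(k \right)} = -216$ ($c{\left(k \right)} = 2 \left(-6\right) 9 \left(8 - 6\right) = 2 \left(-6\right) 9 \cdot 2 = -216$)
$\left(24026 + c{\left(P \right)}\right) - 30654 = \left(24026 - 216\right) - 30654 = 23810 - 30654 = -6844$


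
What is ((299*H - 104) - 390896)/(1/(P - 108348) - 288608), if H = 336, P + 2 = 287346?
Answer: 52004781856/51659677567 ≈ 1.0067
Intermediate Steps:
P = 287344 (P = -2 + 287346 = 287344)
((299*H - 104) - 390896)/(1/(P - 108348) - 288608) = ((299*336 - 104) - 390896)/(1/(287344 - 108348) - 288608) = ((100464 - 104) - 390896)/(1/178996 - 288608) = (100360 - 390896)/(1/178996 - 288608) = -290536/(-51659677567/178996) = -290536*(-178996/51659677567) = 52004781856/51659677567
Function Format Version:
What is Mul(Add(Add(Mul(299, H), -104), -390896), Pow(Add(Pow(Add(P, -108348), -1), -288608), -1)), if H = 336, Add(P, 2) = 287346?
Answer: Rational(52004781856, 51659677567) ≈ 1.0067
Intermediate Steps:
P = 287344 (P = Add(-2, 287346) = 287344)
Mul(Add(Add(Mul(299, H), -104), -390896), Pow(Add(Pow(Add(P, -108348), -1), -288608), -1)) = Mul(Add(Add(Mul(299, 336), -104), -390896), Pow(Add(Pow(Add(287344, -108348), -1), -288608), -1)) = Mul(Add(Add(100464, -104), -390896), Pow(Add(Pow(178996, -1), -288608), -1)) = Mul(Add(100360, -390896), Pow(Add(Rational(1, 178996), -288608), -1)) = Mul(-290536, Pow(Rational(-51659677567, 178996), -1)) = Mul(-290536, Rational(-178996, 51659677567)) = Rational(52004781856, 51659677567)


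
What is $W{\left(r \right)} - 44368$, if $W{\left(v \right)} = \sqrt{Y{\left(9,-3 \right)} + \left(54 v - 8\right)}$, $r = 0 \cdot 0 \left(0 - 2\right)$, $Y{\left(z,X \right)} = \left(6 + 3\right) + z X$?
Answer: $-44368 + i \sqrt{26} \approx -44368.0 + 5.099 i$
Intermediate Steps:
$Y{\left(z,X \right)} = 9 + X z$
$r = 0$ ($r = 0 \left(0 - 2\right) = 0 \left(-2\right) = 0$)
$W{\left(v \right)} = \sqrt{-26 + 54 v}$ ($W{\left(v \right)} = \sqrt{\left(9 - 27\right) + \left(54 v - 8\right)} = \sqrt{\left(9 - 27\right) + \left(-8 + 54 v\right)} = \sqrt{-18 + \left(-8 + 54 v\right)} = \sqrt{-26 + 54 v}$)
$W{\left(r \right)} - 44368 = \sqrt{-26 + 54 \cdot 0} - 44368 = \sqrt{-26 + 0} - 44368 = \sqrt{-26} - 44368 = i \sqrt{26} - 44368 = -44368 + i \sqrt{26}$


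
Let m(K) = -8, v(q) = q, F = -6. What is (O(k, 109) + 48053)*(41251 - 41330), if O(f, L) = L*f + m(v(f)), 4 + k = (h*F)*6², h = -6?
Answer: -14920967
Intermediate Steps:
k = 1292 (k = -4 - 6*(-6)*6² = -4 + 36*36 = -4 + 1296 = 1292)
O(f, L) = -8 + L*f (O(f, L) = L*f - 8 = -8 + L*f)
(O(k, 109) + 48053)*(41251 - 41330) = ((-8 + 109*1292) + 48053)*(41251 - 41330) = ((-8 + 140828) + 48053)*(-79) = (140820 + 48053)*(-79) = 188873*(-79) = -14920967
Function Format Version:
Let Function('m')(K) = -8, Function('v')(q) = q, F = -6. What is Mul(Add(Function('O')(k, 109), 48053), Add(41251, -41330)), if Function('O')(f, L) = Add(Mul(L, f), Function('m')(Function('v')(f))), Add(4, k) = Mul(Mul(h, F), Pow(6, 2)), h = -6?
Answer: -14920967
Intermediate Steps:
k = 1292 (k = Add(-4, Mul(Mul(-6, -6), Pow(6, 2))) = Add(-4, Mul(36, 36)) = Add(-4, 1296) = 1292)
Function('O')(f, L) = Add(-8, Mul(L, f)) (Function('O')(f, L) = Add(Mul(L, f), -8) = Add(-8, Mul(L, f)))
Mul(Add(Function('O')(k, 109), 48053), Add(41251, -41330)) = Mul(Add(Add(-8, Mul(109, 1292)), 48053), Add(41251, -41330)) = Mul(Add(Add(-8, 140828), 48053), -79) = Mul(Add(140820, 48053), -79) = Mul(188873, -79) = -14920967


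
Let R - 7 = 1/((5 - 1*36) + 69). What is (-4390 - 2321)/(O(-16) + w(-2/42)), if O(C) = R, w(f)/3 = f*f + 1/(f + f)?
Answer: 18743823/68336 ≈ 274.29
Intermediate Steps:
w(f) = 3*f² + 3/(2*f) (w(f) = 3*(f*f + 1/(f + f)) = 3*(f² + 1/(2*f)) = 3*f² + 3/(2*f))
R = 267/38 (R = 7 + 1/((5 - 1*36) + 69) = 7 + 1/((5 - 36) + 69) = 7 + 1/(-31 + 69) = 7 + 1/38 = 267/38 ≈ 7.0263)
O(C) = 267/38
(-4390 - 2321)/(O(-16) + w(-2/42)) = (-4390 - 2321)/(267/38 + 3*(1 + 2*(-2/42)³)/(2*((-2/42)))) = -6711/(267/38 + 3*(1 + 2*(-2*1/42)³)/(2*((-2*1/42)))) = -6711/(267/38 + 3*(1 + 2*(-1/21)³)/(2*(-1/21))) = -6711/(267/38 + (3/2)*(-21)*(1 + 2*(-1/9261))) = -6711/(267/38 + (3/2)*(-21)*(1 - 2/9261)) = -6711/(267/38 + (3/2)*(-21)*(9259/9261)) = -6711/(267/38 - 9259/294) = -6711/(-68336/2793) = -6711*(-2793/68336) = 18743823/68336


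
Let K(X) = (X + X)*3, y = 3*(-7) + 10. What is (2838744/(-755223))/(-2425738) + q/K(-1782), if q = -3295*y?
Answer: -1006058117114527/296779646990988 ≈ -3.3899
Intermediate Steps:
y = -11 (y = -21 + 10 = -11)
q = 36245 (q = -3295*(-11) = 36245)
K(X) = 6*X (K(X) = (2*X)*3 = 6*X)
(2838744/(-755223))/(-2425738) + q/K(-1782) = (2838744/(-755223))/(-2425738) + 36245/((6*(-1782))) = (2838744*(-1/755223))*(-1/2425738) + 36245/(-10692) = -946248/251741*(-1/2425738) + 36245*(-1/10692) = 473124/305328854929 - 3295/972 = -1006058117114527/296779646990988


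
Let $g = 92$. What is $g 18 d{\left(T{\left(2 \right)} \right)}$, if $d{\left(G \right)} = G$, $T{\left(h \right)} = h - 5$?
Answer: $-4968$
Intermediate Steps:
$T{\left(h \right)} = -5 + h$ ($T{\left(h \right)} = h - 5 = -5 + h$)
$g 18 d{\left(T{\left(2 \right)} \right)} = 92 \cdot 18 \left(-5 + 2\right) = 1656 \left(-3\right) = -4968$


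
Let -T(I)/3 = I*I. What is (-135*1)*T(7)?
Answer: 19845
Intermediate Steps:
T(I) = -3*I² (T(I) = -3*I*I = -3*I²)
(-135*1)*T(7) = (-135*1)*(-3*7²) = -(-405)*49 = -135*(-147) = 19845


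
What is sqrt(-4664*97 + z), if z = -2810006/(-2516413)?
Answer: I*sqrt(2864791664023279674)/2516413 ≈ 672.61*I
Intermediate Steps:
z = 2810006/2516413 (z = -2810006*(-1/2516413) = 2810006/2516413 ≈ 1.1167)
sqrt(-4664*97 + z) = sqrt(-4664*97 + 2810006/2516413) = sqrt(-452408 + 2810006/2516413) = sqrt(-1138442562498/2516413) = I*sqrt(2864791664023279674)/2516413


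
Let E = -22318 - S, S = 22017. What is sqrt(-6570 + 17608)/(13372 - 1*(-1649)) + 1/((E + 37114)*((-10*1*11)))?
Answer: 1/794310 + sqrt(11038)/15021 ≈ 0.0069956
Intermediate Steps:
E = -44335 (E = -22318 - 1*22017 = -22318 - 22017 = -44335)
sqrt(-6570 + 17608)/(13372 - 1*(-1649)) + 1/((E + 37114)*((-10*1*11))) = sqrt(-6570 + 17608)/(13372 - 1*(-1649)) + 1/((-44335 + 37114)*((-10*1*11))) = sqrt(11038)/(13372 + 1649) + 1/((-7221)*((-10*11))) = sqrt(11038)/15021 - 1/7221/(-110) = sqrt(11038)*(1/15021) - 1/7221*(-1/110) = sqrt(11038)/15021 + 1/794310 = 1/794310 + sqrt(11038)/15021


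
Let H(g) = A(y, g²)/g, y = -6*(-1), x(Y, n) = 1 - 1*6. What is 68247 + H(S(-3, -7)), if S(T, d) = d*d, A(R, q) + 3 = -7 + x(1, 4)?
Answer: 3344088/49 ≈ 68247.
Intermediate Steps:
x(Y, n) = -5 (x(Y, n) = 1 - 6 = -5)
y = 6
A(R, q) = -15 (A(R, q) = -3 + (-7 - 5) = -3 - 12 = -15)
S(T, d) = d²
H(g) = -15/g
68247 + H(S(-3, -7)) = 68247 - 15/((-7)²) = 68247 - 15/49 = 3344088/49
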